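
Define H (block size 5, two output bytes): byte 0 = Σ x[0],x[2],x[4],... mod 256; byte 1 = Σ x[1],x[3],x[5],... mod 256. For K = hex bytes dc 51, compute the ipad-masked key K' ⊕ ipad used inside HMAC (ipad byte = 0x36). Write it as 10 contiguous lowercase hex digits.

ea67363636

Key hex bytes dc 51 is 2 bytes ≤ B = 5; zero-pad to 5 bytes: K' = dc 51 00 00 00.
XOR each byte with 0x36: dc⊕36=ea, 51⊕36=67, 00⊕36=36, 00⊕36=36, 00⊕36=36.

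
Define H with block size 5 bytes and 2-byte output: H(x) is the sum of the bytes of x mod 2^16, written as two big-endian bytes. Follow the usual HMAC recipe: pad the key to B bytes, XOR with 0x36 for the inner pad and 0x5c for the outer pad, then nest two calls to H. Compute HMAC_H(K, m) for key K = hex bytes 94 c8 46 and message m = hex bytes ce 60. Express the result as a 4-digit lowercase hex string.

02db

Key hex bytes 94 c8 46 is 3 bytes ≤ B = 5; zero-pad to 5 bytes: K' = 94 c8 46 00 00.
K' ⊕ ipad = a2 fe 70 36 36.  K' ⊕ opad = c8 94 1a 5c 5c.
Inner input = (K'⊕ipad) ∥ m = a2 fe 70 36 36 ∥ ce 60.
Inner hash: sum = 162+254+112+54+54+206+96 = 938 → 03 aa.
Outer input = (K'⊕opad) ∥ inner = c8 94 1a 5c 5c ∥ 03 aa.
Outer hash (tag): sum = 200+148+26+92+92+3+170 = 731 → 02 db.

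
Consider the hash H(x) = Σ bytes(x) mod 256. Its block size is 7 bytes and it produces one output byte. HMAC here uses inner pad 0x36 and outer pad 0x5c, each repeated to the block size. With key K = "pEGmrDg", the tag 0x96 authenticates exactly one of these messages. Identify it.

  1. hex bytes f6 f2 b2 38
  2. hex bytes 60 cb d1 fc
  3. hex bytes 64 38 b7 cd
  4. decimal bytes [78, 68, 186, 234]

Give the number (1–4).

Key "pEGmrDg" = 70 45 47 6d 72 44 67 is exactly B = 7 bytes: K' = 70 45 47 6d 72 44 67.
K' ⊕ ipad = 46 73 71 5b 44 72 51; K' ⊕ opad = 2c 19 1b 31 2e 18 3b.
m1: inner = H(46 73 71 5b 44 72 51 f6 f2 b2 38) = 5e; tag = H(2c 19 1b 31 2e 18 3b 5e) = 70
m2: inner = H(46 73 71 5b 44 72 51 60 cb d1 fc) = 84; tag = H(2c 19 1b 31 2e 18 3b 84) = 96 ← matches
m3: inner = H(46 73 71 5b 44 72 51 64 38 b7 cd) = ac; tag = H(2c 19 1b 31 2e 18 3b ac) = be
m4: inner = H(46 73 71 5b 44 72 51 4e 44 ba ea) = c2; tag = H(2c 19 1b 31 2e 18 3b c2) = d4

2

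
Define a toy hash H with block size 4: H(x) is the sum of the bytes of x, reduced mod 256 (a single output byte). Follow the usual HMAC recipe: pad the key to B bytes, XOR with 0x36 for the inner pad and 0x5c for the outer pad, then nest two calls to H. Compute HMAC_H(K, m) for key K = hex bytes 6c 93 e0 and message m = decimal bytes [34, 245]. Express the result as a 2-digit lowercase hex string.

39

Key hex bytes 6c 93 e0 is 3 bytes ≤ B = 4; zero-pad to 4 bytes: K' = 6c 93 e0 00.
K' ⊕ ipad = 5a a5 d6 36.  K' ⊕ opad = 30 cf bc 5c.
Inner input = (K'⊕ipad) ∥ m = 5a a5 d6 36 ∥ 22 f5.
Inner hash: sum = 90+165+214+54+34+245 = 802; mod 256 = 34 → 22.
Outer input = (K'⊕opad) ∥ inner = 30 cf bc 5c ∥ 22.
Outer hash (tag): sum = 48+207+188+92+34 = 569; mod 256 = 57 → 39.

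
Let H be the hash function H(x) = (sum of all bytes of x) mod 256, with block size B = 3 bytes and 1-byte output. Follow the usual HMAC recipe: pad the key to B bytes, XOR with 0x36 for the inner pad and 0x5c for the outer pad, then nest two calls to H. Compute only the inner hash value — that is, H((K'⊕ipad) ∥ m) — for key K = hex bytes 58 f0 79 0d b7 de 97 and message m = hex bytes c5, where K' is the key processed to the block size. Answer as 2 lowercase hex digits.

Key hex bytes 58 f0 79 0d b7 de 97 is 7 bytes > B = 3, so hash it first: H(key) = fa, then zero-pad to 3 bytes: K' = fa 00 00.
K' ⊕ ipad = cc 36 36.
Inner input = cc 36 36 ∥ c5.
Inner hash: sum = 204+54+54+197 = 509; mod 256 = 253 → fd.

fd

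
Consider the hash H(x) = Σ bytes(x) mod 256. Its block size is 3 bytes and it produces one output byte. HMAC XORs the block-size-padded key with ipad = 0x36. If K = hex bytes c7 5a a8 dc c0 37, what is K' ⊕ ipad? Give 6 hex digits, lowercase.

aa3636

Key hex bytes c7 5a a8 dc c0 37 is 6 bytes > B = 3, so hash it first: H(key) = 9c, then zero-pad to 3 bytes: K' = 9c 00 00.
XOR each byte with 0x36: 9c⊕36=aa, 00⊕36=36, 00⊕36=36.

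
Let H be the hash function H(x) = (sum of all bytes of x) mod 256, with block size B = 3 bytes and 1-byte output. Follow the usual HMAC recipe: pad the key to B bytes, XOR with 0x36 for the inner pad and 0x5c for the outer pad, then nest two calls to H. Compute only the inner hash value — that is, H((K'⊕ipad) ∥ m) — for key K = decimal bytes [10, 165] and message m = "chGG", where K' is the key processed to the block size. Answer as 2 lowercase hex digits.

Key decimal bytes [10, 165] = 0a a5 is 2 bytes ≤ B = 3; zero-pad to 3 bytes: K' = 0a a5 00.
K' ⊕ ipad = 3c 93 36.
Inner input = 3c 93 36 ∥ 63 68 47 47.
Inner hash: sum = 60+147+54+99+104+71+71 = 606; mod 256 = 94 → 5e.

5e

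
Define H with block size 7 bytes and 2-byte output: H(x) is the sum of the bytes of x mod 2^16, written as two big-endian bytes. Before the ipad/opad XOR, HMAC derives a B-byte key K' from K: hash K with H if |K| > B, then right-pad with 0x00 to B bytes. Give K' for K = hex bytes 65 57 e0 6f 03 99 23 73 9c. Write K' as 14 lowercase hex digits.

|K| = 9 > B = 7, so first hash the key.
H(K): sum = 101+87+224+111+3+153+35+115+156 = 985 → 03 d9.
Zero-pad H(K) = 03 d9 to 7 bytes: K' = 03 d9 00 00 00 00 00.

03d90000000000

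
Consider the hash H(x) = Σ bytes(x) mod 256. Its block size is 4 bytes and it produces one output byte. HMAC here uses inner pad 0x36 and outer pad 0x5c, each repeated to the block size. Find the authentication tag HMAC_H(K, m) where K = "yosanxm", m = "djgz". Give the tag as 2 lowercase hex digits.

f1

Key "yosanxm" = 79 6f 73 61 6e 78 6d is 7 bytes > B = 4, so hash it first: H(key) = 0f, then zero-pad to 4 bytes: K' = 0f 00 00 00.
K' ⊕ ipad = 39 36 36 36.  K' ⊕ opad = 53 5c 5c 5c.
Inner input = (K'⊕ipad) ∥ m = 39 36 36 36 ∥ 64 6a 67 7a.
Inner hash: sum = 57+54+54+54+100+106+103+122 = 650; mod 256 = 138 → 8a.
Outer input = (K'⊕opad) ∥ inner = 53 5c 5c 5c ∥ 8a.
Outer hash (tag): sum = 83+92+92+92+138 = 497; mod 256 = 241 → f1.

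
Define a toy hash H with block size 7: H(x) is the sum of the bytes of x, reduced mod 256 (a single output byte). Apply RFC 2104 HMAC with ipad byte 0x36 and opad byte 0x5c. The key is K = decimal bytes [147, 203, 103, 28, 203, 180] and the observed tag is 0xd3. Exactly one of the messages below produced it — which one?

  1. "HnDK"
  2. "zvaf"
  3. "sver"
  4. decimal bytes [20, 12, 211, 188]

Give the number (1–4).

Key decimal bytes [147, 203, 103, 28, 203, 180] = 93 cb 67 1c cb b4 is 6 bytes ≤ B = 7; zero-pad to 7 bytes: K' = 93 cb 67 1c cb b4 00.
K' ⊕ ipad = a5 fd 51 2a fd 82 36; K' ⊕ opad = cf 97 3b 40 97 e8 5c.
m1: inner = H(a5 fd 51 2a fd 82 36 48 6e 44 4b) = 17; tag = H(cf 97 3b 40 97 e8 5c 17) = d3 ← matches
m2: inner = H(a5 fd 51 2a fd 82 36 7a 76 61 66) = 89; tag = H(cf 97 3b 40 97 e8 5c 89) = 45
m3: inner = H(a5 fd 51 2a fd 82 36 73 76 65 72) = 92; tag = H(cf 97 3b 40 97 e8 5c 92) = 4e
m4: inner = H(a5 fd 51 2a fd 82 36 14 0c d3 bc) = 81; tag = H(cf 97 3b 40 97 e8 5c 81) = 3d

1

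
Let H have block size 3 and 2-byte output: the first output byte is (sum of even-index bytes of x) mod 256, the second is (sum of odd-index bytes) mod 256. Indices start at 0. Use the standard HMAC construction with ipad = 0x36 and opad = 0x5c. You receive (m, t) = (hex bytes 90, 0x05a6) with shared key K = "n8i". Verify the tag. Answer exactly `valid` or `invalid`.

invalid

Key "n8i" = 6e 38 69 is exactly B = 3 bytes: K' = 6e 38 69.
K' ⊕ ipad = 58 0e 5f; K' ⊕ opad = 32 64 35.
Inner hash: even-index sum = 183 mod 256 = 183; odd-index sum = 158 mod 256 = 158 → b7 9e.
Outer hash (recomputed tag): even-index sum = 261 mod 256 = 5; odd-index sum = 283 mod 256 = 27 → 05 1b.
Recomputed tag = 051b; claimed = 05a6 → mismatch.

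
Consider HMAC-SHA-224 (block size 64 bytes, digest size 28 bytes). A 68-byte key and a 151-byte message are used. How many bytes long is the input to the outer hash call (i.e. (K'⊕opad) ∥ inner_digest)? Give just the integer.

92

Key is 68 > 64 bytes, so it is hashed to 28 bytes then zero-padded to 64: |K'| = 64.
Outer input = (K'⊕opad) ∥ H(inner) → 64 + 28 = 92 bytes.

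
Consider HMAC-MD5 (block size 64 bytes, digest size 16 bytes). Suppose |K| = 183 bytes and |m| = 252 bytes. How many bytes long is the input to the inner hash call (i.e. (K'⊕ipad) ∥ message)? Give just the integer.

316

Key is 183 > 64 bytes, so it is hashed to 16 bytes then zero-padded to 64: |K'| = 64.
Inner input = (K'⊕ipad) ∥ m → 64 + 252 = 316 bytes.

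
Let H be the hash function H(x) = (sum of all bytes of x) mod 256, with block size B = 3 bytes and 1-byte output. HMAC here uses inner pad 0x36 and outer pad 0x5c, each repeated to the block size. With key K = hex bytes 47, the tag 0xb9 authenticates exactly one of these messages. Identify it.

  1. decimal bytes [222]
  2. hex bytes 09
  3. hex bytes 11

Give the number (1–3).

2

Key hex bytes 47 is 1 byte ≤ B = 3; zero-pad to 3 bytes: K' = 47 00 00.
K' ⊕ ipad = 71 36 36; K' ⊕ opad = 1b 5c 5c.
m1: inner = H(71 36 36 de) = bb; tag = H(1b 5c 5c bb) = 8e
m2: inner = H(71 36 36 09) = e6; tag = H(1b 5c 5c e6) = b9 ← matches
m3: inner = H(71 36 36 11) = ee; tag = H(1b 5c 5c ee) = c1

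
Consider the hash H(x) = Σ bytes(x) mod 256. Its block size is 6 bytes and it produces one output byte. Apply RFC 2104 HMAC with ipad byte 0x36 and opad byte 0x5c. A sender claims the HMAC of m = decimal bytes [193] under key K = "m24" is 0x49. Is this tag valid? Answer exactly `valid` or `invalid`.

Key "m24" = 6d 32 34 is 3 bytes ≤ B = 6; zero-pad to 6 bytes: K' = 6d 32 34 00 00 00.
K' ⊕ ipad = 5b 04 02 36 36 36; K' ⊕ opad = 31 6e 68 5c 5c 5c.
Inner hash: sum = 91+4+2+54+54+54+193 = 452; mod 256 = 196 → c4.
Outer hash (recomputed tag): sum = 49+110+104+92+92+92+196 = 735; mod 256 = 223 → df.
Recomputed tag = df; claimed = 49 → mismatch.

invalid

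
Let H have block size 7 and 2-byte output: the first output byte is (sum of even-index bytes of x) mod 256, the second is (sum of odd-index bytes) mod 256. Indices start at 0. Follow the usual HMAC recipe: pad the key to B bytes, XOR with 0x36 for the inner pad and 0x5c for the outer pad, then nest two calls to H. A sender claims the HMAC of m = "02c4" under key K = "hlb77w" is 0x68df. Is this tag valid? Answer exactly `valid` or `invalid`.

invalid

Key "hlb77w" = 68 6c 62 37 37 77 is 6 bytes ≤ B = 7; zero-pad to 7 bytes: K' = 68 6c 62 37 37 77 00.
K' ⊕ ipad = 5e 5a 54 01 01 41 36; K' ⊕ opad = 34 30 3e 6b 6b 2b 5c.
Inner hash: even-index sum = 335 mod 256 = 79; odd-index sum = 303 mod 256 = 47 → 4f 2f.
Outer hash (recomputed tag): even-index sum = 360 mod 256 = 104; odd-index sum = 277 mod 256 = 21 → 68 15.
Recomputed tag = 6815; claimed = 68df → mismatch.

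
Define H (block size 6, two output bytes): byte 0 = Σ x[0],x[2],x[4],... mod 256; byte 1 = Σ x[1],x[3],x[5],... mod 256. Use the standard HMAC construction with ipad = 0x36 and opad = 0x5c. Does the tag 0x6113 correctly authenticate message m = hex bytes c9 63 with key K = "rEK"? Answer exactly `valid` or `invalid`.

valid

Key "rEK" = 72 45 4b is 3 bytes ≤ B = 6; zero-pad to 6 bytes: K' = 72 45 4b 00 00 00.
K' ⊕ ipad = 44 73 7d 36 36 36; K' ⊕ opad = 2e 19 17 5c 5c 5c.
Inner hash: even-index sum = 448 mod 256 = 192; odd-index sum = 322 mod 256 = 66 → c0 42.
Outer hash (recomputed tag): even-index sum = 353 mod 256 = 97; odd-index sum = 275 mod 256 = 19 → 61 13.
Recomputed tag = 6113; claimed = 6113 → match.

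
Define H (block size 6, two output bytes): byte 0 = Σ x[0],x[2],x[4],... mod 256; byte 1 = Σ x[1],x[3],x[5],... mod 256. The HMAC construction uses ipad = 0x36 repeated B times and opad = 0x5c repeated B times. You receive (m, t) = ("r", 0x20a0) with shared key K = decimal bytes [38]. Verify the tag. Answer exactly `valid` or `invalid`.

Key decimal bytes [38] = 26 is 1 byte ≤ B = 6; zero-pad to 6 bytes: K' = 26 00 00 00 00 00.
K' ⊕ ipad = 10 36 36 36 36 36; K' ⊕ opad = 7a 5c 5c 5c 5c 5c.
Inner hash: even-index sum = 238 mod 256 = 238; odd-index sum = 162 mod 256 = 162 → ee a2.
Outer hash (recomputed tag): even-index sum = 544 mod 256 = 32; odd-index sum = 438 mod 256 = 182 → 20 b6.
Recomputed tag = 20b6; claimed = 20a0 → mismatch.

invalid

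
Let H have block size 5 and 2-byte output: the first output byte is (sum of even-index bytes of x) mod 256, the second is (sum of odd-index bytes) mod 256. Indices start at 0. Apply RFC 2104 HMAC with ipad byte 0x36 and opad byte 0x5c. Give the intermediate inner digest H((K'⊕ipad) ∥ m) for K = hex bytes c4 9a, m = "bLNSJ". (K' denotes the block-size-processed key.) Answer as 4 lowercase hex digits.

Key hex bytes c4 9a is 2 bytes ≤ B = 5; zero-pad to 5 bytes: K' = c4 9a 00 00 00.
K' ⊕ ipad = f2 ac 36 36 36.
Inner input = f2 ac 36 36 36 ∥ 62 4c 4e 53 4a.
Inner hash: even-index sum = 509 mod 256 = 253; odd-index sum = 476 mod 256 = 220 → fd dc.

fddc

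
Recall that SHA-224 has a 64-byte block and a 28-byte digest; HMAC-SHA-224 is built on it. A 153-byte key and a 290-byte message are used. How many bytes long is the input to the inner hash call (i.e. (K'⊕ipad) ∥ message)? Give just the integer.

354

Key is 153 > 64 bytes, so it is hashed to 28 bytes then zero-padded to 64: |K'| = 64.
Inner input = (K'⊕ipad) ∥ m → 64 + 290 = 354 bytes.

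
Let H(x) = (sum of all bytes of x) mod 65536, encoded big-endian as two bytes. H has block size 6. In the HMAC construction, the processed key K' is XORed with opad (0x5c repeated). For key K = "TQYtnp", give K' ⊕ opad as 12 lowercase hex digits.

Key "TQYtnp" = 54 51 59 74 6e 70 is exactly B = 6 bytes: K' = 54 51 59 74 6e 70.
XOR each byte with 0x5c: 54⊕5c=08, 51⊕5c=0d, 59⊕5c=05, 74⊕5c=28, 6e⊕5c=32, 70⊕5c=2c.

080d0528322c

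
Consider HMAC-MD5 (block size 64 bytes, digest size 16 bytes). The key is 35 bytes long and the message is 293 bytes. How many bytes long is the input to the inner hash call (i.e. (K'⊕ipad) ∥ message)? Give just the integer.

357

Key is 35 ≤ 64 bytes, zero-padded: |K'| = 64.
Inner input = (K'⊕ipad) ∥ m → 64 + 293 = 357 bytes.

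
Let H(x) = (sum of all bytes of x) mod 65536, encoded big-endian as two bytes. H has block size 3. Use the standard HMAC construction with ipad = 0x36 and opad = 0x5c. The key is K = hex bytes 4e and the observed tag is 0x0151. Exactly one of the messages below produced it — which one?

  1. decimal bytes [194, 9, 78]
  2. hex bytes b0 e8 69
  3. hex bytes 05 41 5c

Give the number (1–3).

3

Key hex bytes 4e is 1 byte ≤ B = 3; zero-pad to 3 bytes: K' = 4e 00 00.
K' ⊕ ipad = 78 36 36; K' ⊕ opad = 12 5c 5c.
m1: inner = H(78 36 36 c2 09 4e) = 01 fd; tag = H(12 5c 5c 01 fd) = 01c8
m2: inner = H(78 36 36 b0 e8 69) = 02 e5; tag = H(12 5c 5c 02 e5) = 01b1
m3: inner = H(78 36 36 05 41 5c) = 01 86; tag = H(12 5c 5c 01 86) = 0151 ← matches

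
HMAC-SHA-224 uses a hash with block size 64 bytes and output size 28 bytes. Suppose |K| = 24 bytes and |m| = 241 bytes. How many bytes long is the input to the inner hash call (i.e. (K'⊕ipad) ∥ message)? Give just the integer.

Key is 24 ≤ 64 bytes, zero-padded: |K'| = 64.
Inner input = (K'⊕ipad) ∥ m → 64 + 241 = 305 bytes.

305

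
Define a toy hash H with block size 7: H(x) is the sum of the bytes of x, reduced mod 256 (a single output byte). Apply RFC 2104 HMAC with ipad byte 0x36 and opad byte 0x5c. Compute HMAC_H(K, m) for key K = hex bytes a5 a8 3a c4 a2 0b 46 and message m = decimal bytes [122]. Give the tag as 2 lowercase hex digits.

Key hex bytes a5 a8 3a c4 a2 0b 46 is exactly B = 7 bytes: K' = a5 a8 3a c4 a2 0b 46.
K' ⊕ ipad = 93 9e 0c f2 94 3d 70.  K' ⊕ opad = f9 f4 66 98 fe 57 1a.
Inner input = (K'⊕ipad) ∥ m = 93 9e 0c f2 94 3d 70 ∥ 7a.
Inner hash: sum = 147+158+12+242+148+61+112+122 = 1002; mod 256 = 234 → ea.
Outer input = (K'⊕opad) ∥ inner = f9 f4 66 98 fe 57 1a ∥ ea.
Outer hash (tag): sum = 249+244+102+152+254+87+26+234 = 1348; mod 256 = 68 → 44.

44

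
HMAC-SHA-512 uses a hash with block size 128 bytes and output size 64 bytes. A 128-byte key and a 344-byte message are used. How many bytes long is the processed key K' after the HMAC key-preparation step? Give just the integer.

Key is 128 ≤ 128 bytes, zero-padded: |K'| = 128.

128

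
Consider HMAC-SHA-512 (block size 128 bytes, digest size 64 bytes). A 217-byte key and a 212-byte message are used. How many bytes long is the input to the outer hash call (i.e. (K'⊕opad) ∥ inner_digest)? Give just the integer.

192

Key is 217 > 128 bytes, so it is hashed to 64 bytes then zero-padded to 128: |K'| = 128.
Outer input = (K'⊕opad) ∥ H(inner) → 128 + 64 = 192 bytes.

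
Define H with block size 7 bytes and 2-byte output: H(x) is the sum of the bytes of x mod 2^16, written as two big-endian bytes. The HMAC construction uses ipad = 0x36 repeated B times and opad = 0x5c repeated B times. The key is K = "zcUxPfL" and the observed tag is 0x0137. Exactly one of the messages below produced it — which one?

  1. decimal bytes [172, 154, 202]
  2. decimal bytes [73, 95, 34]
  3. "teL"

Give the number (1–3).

2

Key "zcUxPfL" = 7a 63 55 78 50 66 4c is exactly B = 7 bytes: K' = 7a 63 55 78 50 66 4c.
K' ⊕ ipad = 4c 55 63 4e 66 50 7a; K' ⊕ opad = 26 3f 09 24 0c 3a 10.
m1: inner = H(4c 55 63 4e 66 50 7a ac 9a ca) = 04 92; tag = H(26 3f 09 24 0c 3a 10 04 92) = 017e
m2: inner = H(4c 55 63 4e 66 50 7a 49 5f 22) = 03 4c; tag = H(26 3f 09 24 0c 3a 10 03 4c) = 0137 ← matches
m3: inner = H(4c 55 63 4e 66 50 7a 74 65 4c) = 03 a7; tag = H(26 3f 09 24 0c 3a 10 03 a7) = 0192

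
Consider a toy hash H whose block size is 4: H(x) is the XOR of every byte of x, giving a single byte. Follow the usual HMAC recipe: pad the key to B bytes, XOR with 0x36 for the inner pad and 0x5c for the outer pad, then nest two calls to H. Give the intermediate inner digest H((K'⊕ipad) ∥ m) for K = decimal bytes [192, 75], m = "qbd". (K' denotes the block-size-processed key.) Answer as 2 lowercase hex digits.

fc

Key decimal bytes [192, 75] = c0 4b is 2 bytes ≤ B = 4; zero-pad to 4 bytes: K' = c0 4b 00 00.
K' ⊕ ipad = f6 7d 36 36.
Inner input = f6 7d 36 36 ∥ 71 62 64.
Inner hash: XOR f6⊕7d⊕36⊕36⊕71⊕62⊕64 = fc.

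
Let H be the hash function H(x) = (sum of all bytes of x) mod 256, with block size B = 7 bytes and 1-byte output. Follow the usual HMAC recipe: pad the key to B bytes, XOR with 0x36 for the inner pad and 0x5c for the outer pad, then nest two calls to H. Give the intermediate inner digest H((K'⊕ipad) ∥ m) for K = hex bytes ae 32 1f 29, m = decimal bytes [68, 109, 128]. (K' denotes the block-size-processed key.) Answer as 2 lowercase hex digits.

Key hex bytes ae 32 1f 29 is 4 bytes ≤ B = 7; zero-pad to 7 bytes: K' = ae 32 1f 29 00 00 00.
K' ⊕ ipad = 98 04 29 1f 36 36 36.
Inner input = 98 04 29 1f 36 36 36 ∥ 44 6d 80.
Inner hash: sum = 152+4+41+31+54+54+54+68+109+128 = 695; mod 256 = 183 → b7.

b7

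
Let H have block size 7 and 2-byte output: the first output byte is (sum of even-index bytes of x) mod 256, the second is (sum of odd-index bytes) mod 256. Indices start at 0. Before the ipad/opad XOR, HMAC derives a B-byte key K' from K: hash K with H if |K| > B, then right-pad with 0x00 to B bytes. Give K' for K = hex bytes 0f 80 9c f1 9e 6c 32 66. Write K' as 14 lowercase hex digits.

|K| = 8 > B = 7, so first hash the key.
H(K): even-index sum = 379 mod 256 = 123; odd-index sum = 579 mod 256 = 67 → 7b 43.
Zero-pad H(K) = 7b 43 to 7 bytes: K' = 7b 43 00 00 00 00 00.

7b430000000000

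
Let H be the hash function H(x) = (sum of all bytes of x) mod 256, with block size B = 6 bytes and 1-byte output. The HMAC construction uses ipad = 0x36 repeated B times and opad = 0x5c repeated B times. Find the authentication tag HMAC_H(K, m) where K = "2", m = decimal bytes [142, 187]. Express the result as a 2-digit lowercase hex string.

Key "2" = 32 is 1 byte ≤ B = 6; zero-pad to 6 bytes: K' = 32 00 00 00 00 00.
K' ⊕ ipad = 04 36 36 36 36 36.  K' ⊕ opad = 6e 5c 5c 5c 5c 5c.
Inner input = (K'⊕ipad) ∥ m = 04 36 36 36 36 36 ∥ 8e bb.
Inner hash: sum = 4+54+54+54+54+54+142+187 = 603; mod 256 = 91 → 5b.
Outer input = (K'⊕opad) ∥ inner = 6e 5c 5c 5c 5c 5c ∥ 5b.
Outer hash (tag): sum = 110+92+92+92+92+92+91 = 661; mod 256 = 149 → 95.

95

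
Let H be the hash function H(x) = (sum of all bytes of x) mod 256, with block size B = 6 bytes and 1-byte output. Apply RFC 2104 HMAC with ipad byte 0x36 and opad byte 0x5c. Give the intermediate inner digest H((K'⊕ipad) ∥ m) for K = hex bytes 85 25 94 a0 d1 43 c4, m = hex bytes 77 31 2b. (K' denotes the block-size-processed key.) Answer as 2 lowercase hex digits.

61

Key hex bytes 85 25 94 a0 d1 43 c4 is 7 bytes > B = 6, so hash it first: H(key) = b6, then zero-pad to 6 bytes: K' = b6 00 00 00 00 00.
K' ⊕ ipad = 80 36 36 36 36 36.
Inner input = 80 36 36 36 36 36 ∥ 77 31 2b.
Inner hash: sum = 128+54+54+54+54+54+119+49+43 = 609; mod 256 = 97 → 61.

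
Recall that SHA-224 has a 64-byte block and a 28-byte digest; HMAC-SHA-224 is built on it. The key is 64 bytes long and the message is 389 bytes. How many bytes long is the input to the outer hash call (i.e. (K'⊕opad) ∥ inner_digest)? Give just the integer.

Key is 64 ≤ 64 bytes, zero-padded: |K'| = 64.
Outer input = (K'⊕opad) ∥ H(inner) → 64 + 28 = 92 bytes.

92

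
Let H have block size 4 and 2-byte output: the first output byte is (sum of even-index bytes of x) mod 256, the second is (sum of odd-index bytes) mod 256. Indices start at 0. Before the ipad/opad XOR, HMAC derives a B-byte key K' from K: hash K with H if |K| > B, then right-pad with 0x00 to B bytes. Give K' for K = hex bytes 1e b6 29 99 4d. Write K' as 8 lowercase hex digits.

|K| = 5 > B = 4, so first hash the key.
H(K): even-index sum = 148 mod 256 = 148; odd-index sum = 335 mod 256 = 79 → 94 4f.
Zero-pad H(K) = 94 4f to 4 bytes: K' = 94 4f 00 00.

944f0000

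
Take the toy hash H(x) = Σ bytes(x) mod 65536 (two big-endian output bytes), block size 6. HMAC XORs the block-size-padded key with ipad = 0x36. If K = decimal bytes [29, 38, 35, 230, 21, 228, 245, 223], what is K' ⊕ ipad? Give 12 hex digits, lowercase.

Key decimal bytes [29, 38, 35, 230, 21, 228, 245, 223] = 1d 26 23 e6 15 e4 f5 df is 8 bytes > B = 6, so hash it first: H(key) = 04 19, then zero-pad to 6 bytes: K' = 04 19 00 00 00 00.
XOR each byte with 0x36: 04⊕36=32, 19⊕36=2f, 00⊕36=36, 00⊕36=36, 00⊕36=36, 00⊕36=36.

322f36363636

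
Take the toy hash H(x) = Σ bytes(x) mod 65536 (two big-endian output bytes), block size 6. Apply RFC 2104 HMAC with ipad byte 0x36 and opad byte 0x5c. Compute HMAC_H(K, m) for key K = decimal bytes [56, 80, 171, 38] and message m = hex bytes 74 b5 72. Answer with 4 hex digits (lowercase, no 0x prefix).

Key decimal bytes [56, 80, 171, 38] = 38 50 ab 26 is 4 bytes ≤ B = 6; zero-pad to 6 bytes: K' = 38 50 ab 26 00 00.
K' ⊕ ipad = 0e 66 9d 10 36 36.  K' ⊕ opad = 64 0c f7 7a 5c 5c.
Inner input = (K'⊕ipad) ∥ m = 0e 66 9d 10 36 36 ∥ 74 b5 72.
Inner hash: sum = 14+102+157+16+54+54+116+181+114 = 808 → 03 28.
Outer input = (K'⊕opad) ∥ inner = 64 0c f7 7a 5c 5c ∥ 03 28.
Outer hash (tag): sum = 100+12+247+122+92+92+3+40 = 708 → 02 c4.

02c4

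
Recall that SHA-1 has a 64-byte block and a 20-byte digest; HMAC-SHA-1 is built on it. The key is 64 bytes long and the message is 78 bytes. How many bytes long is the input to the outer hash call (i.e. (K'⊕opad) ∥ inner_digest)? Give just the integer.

84

Key is 64 ≤ 64 bytes, zero-padded: |K'| = 64.
Outer input = (K'⊕opad) ∥ H(inner) → 64 + 20 = 84 bytes.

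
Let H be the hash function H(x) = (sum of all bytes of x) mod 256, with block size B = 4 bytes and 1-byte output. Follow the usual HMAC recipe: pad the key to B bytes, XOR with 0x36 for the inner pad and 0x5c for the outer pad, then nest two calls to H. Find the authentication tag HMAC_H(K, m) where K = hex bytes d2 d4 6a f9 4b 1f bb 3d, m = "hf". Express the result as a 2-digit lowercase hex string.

Key hex bytes d2 d4 6a f9 4b 1f bb 3d is 8 bytes > B = 4, so hash it first: H(key) = 6b, then zero-pad to 4 bytes: K' = 6b 00 00 00.
K' ⊕ ipad = 5d 36 36 36.  K' ⊕ opad = 37 5c 5c 5c.
Inner input = (K'⊕ipad) ∥ m = 5d 36 36 36 ∥ 68 66.
Inner hash: sum = 93+54+54+54+104+102 = 461; mod 256 = 205 → cd.
Outer input = (K'⊕opad) ∥ inner = 37 5c 5c 5c ∥ cd.
Outer hash (tag): sum = 55+92+92+92+205 = 536; mod 256 = 24 → 18.

18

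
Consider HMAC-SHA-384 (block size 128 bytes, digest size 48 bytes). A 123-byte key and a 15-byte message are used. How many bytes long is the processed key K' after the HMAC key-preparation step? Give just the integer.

128

Key is 123 ≤ 128 bytes, zero-padded: |K'| = 128.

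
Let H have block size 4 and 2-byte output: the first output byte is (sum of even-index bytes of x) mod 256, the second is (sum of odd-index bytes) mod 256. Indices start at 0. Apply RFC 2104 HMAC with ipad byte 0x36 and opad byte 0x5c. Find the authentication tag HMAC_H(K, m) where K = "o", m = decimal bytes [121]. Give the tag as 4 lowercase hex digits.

9724

Key "o" = 6f is 1 byte ≤ B = 4; zero-pad to 4 bytes: K' = 6f 00 00 00.
K' ⊕ ipad = 59 36 36 36.  K' ⊕ opad = 33 5c 5c 5c.
Inner input = (K'⊕ipad) ∥ m = 59 36 36 36 ∥ 79.
Inner hash: even-index sum = 264 mod 256 = 8; odd-index sum = 108 mod 256 = 108 → 08 6c.
Outer input = (K'⊕opad) ∥ inner = 33 5c 5c 5c ∥ 08 6c.
Outer hash (tag): even-index sum = 151 mod 256 = 151; odd-index sum = 292 mod 256 = 36 → 97 24.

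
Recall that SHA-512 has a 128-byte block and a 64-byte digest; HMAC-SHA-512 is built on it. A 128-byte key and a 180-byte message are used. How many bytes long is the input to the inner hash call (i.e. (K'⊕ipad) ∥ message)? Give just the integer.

308

Key is 128 ≤ 128 bytes, zero-padded: |K'| = 128.
Inner input = (K'⊕ipad) ∥ m → 128 + 180 = 308 bytes.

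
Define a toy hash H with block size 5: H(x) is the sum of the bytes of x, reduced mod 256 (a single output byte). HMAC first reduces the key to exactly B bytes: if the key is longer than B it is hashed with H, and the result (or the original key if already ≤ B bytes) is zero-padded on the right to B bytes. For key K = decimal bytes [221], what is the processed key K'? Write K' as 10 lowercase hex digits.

Key decimal bytes [221] = dd is 1 byte ≤ B = 5; zero-pad to 5 bytes: K' = dd 00 00 00 00.

dd00000000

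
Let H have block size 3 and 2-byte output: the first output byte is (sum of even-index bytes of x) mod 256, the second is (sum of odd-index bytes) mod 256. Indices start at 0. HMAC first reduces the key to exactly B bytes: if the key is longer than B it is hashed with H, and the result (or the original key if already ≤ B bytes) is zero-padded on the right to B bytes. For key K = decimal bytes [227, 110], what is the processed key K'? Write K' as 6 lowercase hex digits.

e36e00

Key decimal bytes [227, 110] = e3 6e is 2 bytes ≤ B = 3; zero-pad to 3 bytes: K' = e3 6e 00.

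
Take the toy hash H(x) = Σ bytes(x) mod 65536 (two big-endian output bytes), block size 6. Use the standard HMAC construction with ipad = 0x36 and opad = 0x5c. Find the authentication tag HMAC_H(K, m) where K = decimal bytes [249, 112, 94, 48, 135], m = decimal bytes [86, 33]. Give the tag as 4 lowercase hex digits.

Key decimal bytes [249, 112, 94, 48, 135] = f9 70 5e 30 87 is 5 bytes ≤ B = 6; zero-pad to 6 bytes: K' = f9 70 5e 30 87 00.
K' ⊕ ipad = cf 46 68 06 b1 36.  K' ⊕ opad = a5 2c 02 6c db 5c.
Inner input = (K'⊕ipad) ∥ m = cf 46 68 06 b1 36 ∥ 56 21.
Inner hash: sum = 207+70+104+6+177+54+86+33 = 737 → 02 e1.
Outer input = (K'⊕opad) ∥ inner = a5 2c 02 6c db 5c ∥ 02 e1.
Outer hash (tag): sum = 165+44+2+108+219+92+2+225 = 857 → 03 59.

0359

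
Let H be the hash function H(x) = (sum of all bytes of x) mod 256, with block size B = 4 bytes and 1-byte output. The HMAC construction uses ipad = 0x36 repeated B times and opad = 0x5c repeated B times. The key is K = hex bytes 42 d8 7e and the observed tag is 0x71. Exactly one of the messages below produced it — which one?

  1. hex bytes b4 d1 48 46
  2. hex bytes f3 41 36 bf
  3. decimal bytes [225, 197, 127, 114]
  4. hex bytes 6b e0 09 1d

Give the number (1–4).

4

Key hex bytes 42 d8 7e is 3 bytes ≤ B = 4; zero-pad to 4 bytes: K' = 42 d8 7e 00.
K' ⊕ ipad = 74 ee 48 36; K' ⊕ opad = 1e 84 22 5c.
m1: inner = H(74 ee 48 36 b4 d1 48 46) = f3; tag = H(1e 84 22 5c f3) = 13
m2: inner = H(74 ee 48 36 f3 41 36 bf) = 09; tag = H(1e 84 22 5c 09) = 29
m3: inner = H(74 ee 48 36 e1 c5 7f 72) = 77; tag = H(1e 84 22 5c 77) = 97
m4: inner = H(74 ee 48 36 6b e0 09 1d) = 51; tag = H(1e 84 22 5c 51) = 71 ← matches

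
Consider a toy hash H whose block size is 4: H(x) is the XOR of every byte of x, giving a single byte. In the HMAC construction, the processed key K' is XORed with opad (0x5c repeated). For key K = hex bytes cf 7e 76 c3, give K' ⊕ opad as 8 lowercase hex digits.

Key hex bytes cf 7e 76 c3 is exactly B = 4 bytes: K' = cf 7e 76 c3.
XOR each byte with 0x5c: cf⊕5c=93, 7e⊕5c=22, 76⊕5c=2a, c3⊕5c=9f.

93222a9f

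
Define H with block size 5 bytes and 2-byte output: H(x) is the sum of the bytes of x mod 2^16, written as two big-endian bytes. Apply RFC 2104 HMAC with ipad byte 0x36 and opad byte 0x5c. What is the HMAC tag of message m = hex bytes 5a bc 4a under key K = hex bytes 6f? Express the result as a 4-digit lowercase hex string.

Key hex bytes 6f is 1 byte ≤ B = 5; zero-pad to 5 bytes: K' = 6f 00 00 00 00.
K' ⊕ ipad = 59 36 36 36 36.  K' ⊕ opad = 33 5c 5c 5c 5c.
Inner input = (K'⊕ipad) ∥ m = 59 36 36 36 36 ∥ 5a bc 4a.
Inner hash: sum = 89+54+54+54+54+90+188+74 = 657 → 02 91.
Outer input = (K'⊕opad) ∥ inner = 33 5c 5c 5c 5c ∥ 02 91.
Outer hash (tag): sum = 51+92+92+92+92+2+145 = 566 → 02 36.

0236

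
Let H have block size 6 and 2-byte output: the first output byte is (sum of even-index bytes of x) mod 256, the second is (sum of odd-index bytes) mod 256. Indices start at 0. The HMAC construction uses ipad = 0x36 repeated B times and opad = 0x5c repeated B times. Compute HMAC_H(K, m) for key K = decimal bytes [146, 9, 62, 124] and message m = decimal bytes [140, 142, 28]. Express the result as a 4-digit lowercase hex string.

161e

Key decimal bytes [146, 9, 62, 124] = 92 09 3e 7c is 4 bytes ≤ B = 6; zero-pad to 6 bytes: K' = 92 09 3e 7c 00 00.
K' ⊕ ipad = a4 3f 08 4a 36 36.  K' ⊕ opad = ce 55 62 20 5c 5c.
Inner input = (K'⊕ipad) ∥ m = a4 3f 08 4a 36 36 ∥ 8c 8e 1c.
Inner hash: even-index sum = 394 mod 256 = 138; odd-index sum = 333 mod 256 = 77 → 8a 4d.
Outer input = (K'⊕opad) ∥ inner = ce 55 62 20 5c 5c ∥ 8a 4d.
Outer hash (tag): even-index sum = 534 mod 256 = 22; odd-index sum = 286 mod 256 = 30 → 16 1e.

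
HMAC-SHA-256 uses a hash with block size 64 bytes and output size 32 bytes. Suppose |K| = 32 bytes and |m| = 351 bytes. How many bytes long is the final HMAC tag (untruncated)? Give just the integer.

32

The tag is one SHA-256 digest: 32 bytes.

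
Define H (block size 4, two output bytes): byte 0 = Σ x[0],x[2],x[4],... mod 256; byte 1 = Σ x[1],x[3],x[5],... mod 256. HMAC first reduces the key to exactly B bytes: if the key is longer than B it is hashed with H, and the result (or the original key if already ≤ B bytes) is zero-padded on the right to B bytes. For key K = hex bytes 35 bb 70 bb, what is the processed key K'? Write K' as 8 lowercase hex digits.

Key hex bytes 35 bb 70 bb is exactly B = 4 bytes: K' = 35 bb 70 bb.

35bb70bb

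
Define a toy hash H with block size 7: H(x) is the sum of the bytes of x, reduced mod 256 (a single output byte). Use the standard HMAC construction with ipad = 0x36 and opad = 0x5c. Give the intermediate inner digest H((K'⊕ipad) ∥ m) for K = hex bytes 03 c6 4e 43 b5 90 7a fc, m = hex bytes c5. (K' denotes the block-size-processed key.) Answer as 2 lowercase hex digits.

Key hex bytes 03 c6 4e 43 b5 90 7a fc is 8 bytes > B = 7, so hash it first: H(key) = 15, then zero-pad to 7 bytes: K' = 15 00 00 00 00 00 00.
K' ⊕ ipad = 23 36 36 36 36 36 36.
Inner input = 23 36 36 36 36 36 36 ∥ c5.
Inner hash: sum = 35+54+54+54+54+54+54+197 = 556; mod 256 = 44 → 2c.

2c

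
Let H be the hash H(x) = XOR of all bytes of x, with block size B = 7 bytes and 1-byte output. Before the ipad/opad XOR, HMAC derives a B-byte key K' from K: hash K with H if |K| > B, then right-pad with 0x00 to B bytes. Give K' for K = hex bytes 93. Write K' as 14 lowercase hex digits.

93000000000000

Key hex bytes 93 is 1 byte ≤ B = 7; zero-pad to 7 bytes: K' = 93 00 00 00 00 00 00.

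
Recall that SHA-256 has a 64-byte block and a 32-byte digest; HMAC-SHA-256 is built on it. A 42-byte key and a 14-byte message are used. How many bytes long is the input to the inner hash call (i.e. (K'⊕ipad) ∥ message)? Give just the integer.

Key is 42 ≤ 64 bytes, zero-padded: |K'| = 64.
Inner input = (K'⊕ipad) ∥ m → 64 + 14 = 78 bytes.

78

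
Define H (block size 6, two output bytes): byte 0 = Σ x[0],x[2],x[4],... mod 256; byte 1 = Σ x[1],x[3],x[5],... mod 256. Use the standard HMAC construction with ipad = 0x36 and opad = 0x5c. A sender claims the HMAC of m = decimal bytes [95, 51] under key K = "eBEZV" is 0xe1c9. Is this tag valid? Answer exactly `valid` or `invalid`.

Key "eBEZV" = 65 42 45 5a 56 is 5 bytes ≤ B = 6; zero-pad to 6 bytes: K' = 65 42 45 5a 56 00.
K' ⊕ ipad = 53 74 73 6c 60 36; K' ⊕ opad = 39 1e 19 06 0a 5c.
Inner hash: even-index sum = 389 mod 256 = 133; odd-index sum = 329 mod 256 = 73 → 85 49.
Outer hash (recomputed tag): even-index sum = 225 mod 256 = 225; odd-index sum = 201 mod 256 = 201 → e1 c9.
Recomputed tag = e1c9; claimed = e1c9 → match.

valid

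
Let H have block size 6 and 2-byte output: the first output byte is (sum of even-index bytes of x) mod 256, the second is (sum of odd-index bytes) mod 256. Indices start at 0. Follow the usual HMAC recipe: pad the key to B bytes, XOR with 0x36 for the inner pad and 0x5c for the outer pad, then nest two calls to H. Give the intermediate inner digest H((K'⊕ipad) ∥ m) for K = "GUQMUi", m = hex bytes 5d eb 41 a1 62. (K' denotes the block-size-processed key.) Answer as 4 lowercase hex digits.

Key "GUQMUi" = 47 55 51 4d 55 69 is exactly B = 6 bytes: K' = 47 55 51 4d 55 69.
K' ⊕ ipad = 71 63 67 7b 63 5f.
Inner input = 71 63 67 7b 63 5f ∥ 5d eb 41 a1 62.
Inner hash: even-index sum = 571 mod 256 = 59; odd-index sum = 713 mod 256 = 201 → 3b c9.

3bc9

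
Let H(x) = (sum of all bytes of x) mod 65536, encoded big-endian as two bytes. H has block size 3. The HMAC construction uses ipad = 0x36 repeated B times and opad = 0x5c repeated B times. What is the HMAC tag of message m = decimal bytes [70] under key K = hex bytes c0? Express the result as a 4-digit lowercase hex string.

Key hex bytes c0 is 1 byte ≤ B = 3; zero-pad to 3 bytes: K' = c0 00 00.
K' ⊕ ipad = f6 36 36.  K' ⊕ opad = 9c 5c 5c.
Inner input = (K'⊕ipad) ∥ m = f6 36 36 ∥ 46.
Inner hash: sum = 246+54+54+70 = 424 → 01 a8.
Outer input = (K'⊕opad) ∥ inner = 9c 5c 5c ∥ 01 a8.
Outer hash (tag): sum = 156+92+92+1+168 = 509 → 01 fd.

01fd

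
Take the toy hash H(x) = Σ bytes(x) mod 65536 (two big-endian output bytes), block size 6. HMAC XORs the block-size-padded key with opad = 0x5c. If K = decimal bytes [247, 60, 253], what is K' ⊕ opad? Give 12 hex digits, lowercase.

Key decimal bytes [247, 60, 253] = f7 3c fd is 3 bytes ≤ B = 6; zero-pad to 6 bytes: K' = f7 3c fd 00 00 00.
XOR each byte with 0x5c: f7⊕5c=ab, 3c⊕5c=60, fd⊕5c=a1, 00⊕5c=5c, 00⊕5c=5c, 00⊕5c=5c.

ab60a15c5c5c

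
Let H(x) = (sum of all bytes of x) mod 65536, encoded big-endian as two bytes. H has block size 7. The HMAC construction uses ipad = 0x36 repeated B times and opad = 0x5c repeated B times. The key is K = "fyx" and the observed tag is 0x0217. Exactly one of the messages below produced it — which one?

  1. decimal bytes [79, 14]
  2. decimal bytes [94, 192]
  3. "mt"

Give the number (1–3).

Key "fyx" = 66 79 78 is 3 bytes ≤ B = 7; zero-pad to 7 bytes: K' = 66 79 78 00 00 00 00.
K' ⊕ ipad = 50 4f 4e 36 36 36 36; K' ⊕ opad = 3a 25 24 5c 5c 5c 5c.
m1: inner = H(50 4f 4e 36 36 36 36 4f 0e) = 02 22; tag = H(3a 25 24 5c 5c 5c 5c 02 22) = 0217 ← matches
m2: inner = H(50 4f 4e 36 36 36 36 5e c0) = 02 e3; tag = H(3a 25 24 5c 5c 5c 5c 02 e3) = 02d8
m3: inner = H(50 4f 4e 36 36 36 36 6d 74) = 02 a6; tag = H(3a 25 24 5c 5c 5c 5c 02 a6) = 029b

1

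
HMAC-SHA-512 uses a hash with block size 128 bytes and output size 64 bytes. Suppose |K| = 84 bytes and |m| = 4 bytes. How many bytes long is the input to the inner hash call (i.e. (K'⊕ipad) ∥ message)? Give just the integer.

Key is 84 ≤ 128 bytes, zero-padded: |K'| = 128.
Inner input = (K'⊕ipad) ∥ m → 128 + 4 = 132 bytes.

132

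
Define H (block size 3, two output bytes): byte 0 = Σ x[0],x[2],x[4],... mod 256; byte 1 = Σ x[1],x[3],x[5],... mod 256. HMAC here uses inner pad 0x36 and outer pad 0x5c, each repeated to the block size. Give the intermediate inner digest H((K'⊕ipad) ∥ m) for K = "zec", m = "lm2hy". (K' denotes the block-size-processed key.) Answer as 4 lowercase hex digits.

Key "zec" = 7a 65 63 is exactly B = 3 bytes: K' = 7a 65 63.
K' ⊕ ipad = 4c 53 55.
Inner input = 4c 53 55 ∥ 6c 6d 32 68 79.
Inner hash: even-index sum = 374 mod 256 = 118; odd-index sum = 362 mod 256 = 106 → 76 6a.

766a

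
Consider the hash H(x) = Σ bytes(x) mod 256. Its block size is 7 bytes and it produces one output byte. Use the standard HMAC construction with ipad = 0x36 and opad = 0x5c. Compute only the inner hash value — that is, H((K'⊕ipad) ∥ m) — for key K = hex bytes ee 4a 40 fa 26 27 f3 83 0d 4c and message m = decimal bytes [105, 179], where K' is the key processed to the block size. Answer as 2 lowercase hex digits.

18

Key hex bytes ee 4a 40 fa 26 27 f3 83 0d 4c is 10 bytes > B = 7, so hash it first: H(key) = 8e, then zero-pad to 7 bytes: K' = 8e 00 00 00 00 00 00.
K' ⊕ ipad = b8 36 36 36 36 36 36.
Inner input = b8 36 36 36 36 36 36 ∥ 69 b3.
Inner hash: sum = 184+54+54+54+54+54+54+105+179 = 792; mod 256 = 24 → 18.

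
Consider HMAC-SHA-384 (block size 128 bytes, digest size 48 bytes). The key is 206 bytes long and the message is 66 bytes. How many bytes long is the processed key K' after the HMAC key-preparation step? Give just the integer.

128

Key is 206 > 128 bytes, so it is hashed to 48 bytes then zero-padded to 128: |K'| = 128.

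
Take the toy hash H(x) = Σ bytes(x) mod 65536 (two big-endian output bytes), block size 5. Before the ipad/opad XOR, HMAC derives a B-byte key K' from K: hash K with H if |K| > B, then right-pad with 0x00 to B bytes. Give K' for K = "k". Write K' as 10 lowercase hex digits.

Key "k" = 6b is 1 byte ≤ B = 5; zero-pad to 5 bytes: K' = 6b 00 00 00 00.

6b00000000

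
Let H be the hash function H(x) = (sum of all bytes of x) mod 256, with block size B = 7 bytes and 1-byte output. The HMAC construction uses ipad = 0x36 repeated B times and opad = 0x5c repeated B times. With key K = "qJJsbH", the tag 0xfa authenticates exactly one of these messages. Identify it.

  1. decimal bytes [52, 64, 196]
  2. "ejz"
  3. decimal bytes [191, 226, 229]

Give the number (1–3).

1

Key "qJJsbH" = 71 4a 4a 73 62 48 is 6 bytes ≤ B = 7; zero-pad to 7 bytes: K' = 71 4a 4a 73 62 48 00.
K' ⊕ ipad = 47 7c 7c 45 54 7e 36; K' ⊕ opad = 2d 16 16 2f 3e 14 5c.
m1: inner = H(47 7c 7c 45 54 7e 36 34 40 c4) = c4; tag = H(2d 16 16 2f 3e 14 5c c4) = fa ← matches
m2: inner = H(47 7c 7c 45 54 7e 36 65 6a 7a) = d5; tag = H(2d 16 16 2f 3e 14 5c d5) = 0b
m3: inner = H(47 7c 7c 45 54 7e 36 bf e2 e5) = 12; tag = H(2d 16 16 2f 3e 14 5c 12) = 48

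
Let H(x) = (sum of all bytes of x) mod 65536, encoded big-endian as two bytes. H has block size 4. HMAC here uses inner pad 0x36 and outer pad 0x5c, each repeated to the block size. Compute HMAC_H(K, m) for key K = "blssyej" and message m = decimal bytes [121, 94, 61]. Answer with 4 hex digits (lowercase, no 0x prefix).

0236

Key "blssyej" = 62 6c 73 73 79 65 6a is 7 bytes > B = 4, so hash it first: H(key) = 02 fc, then zero-pad to 4 bytes: K' = 02 fc 00 00.
K' ⊕ ipad = 34 ca 36 36.  K' ⊕ opad = 5e a0 5c 5c.
Inner input = (K'⊕ipad) ∥ m = 34 ca 36 36 ∥ 79 5e 3d.
Inner hash: sum = 52+202+54+54+121+94+61 = 638 → 02 7e.
Outer input = (K'⊕opad) ∥ inner = 5e a0 5c 5c ∥ 02 7e.
Outer hash (tag): sum = 94+160+92+92+2+126 = 566 → 02 36.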